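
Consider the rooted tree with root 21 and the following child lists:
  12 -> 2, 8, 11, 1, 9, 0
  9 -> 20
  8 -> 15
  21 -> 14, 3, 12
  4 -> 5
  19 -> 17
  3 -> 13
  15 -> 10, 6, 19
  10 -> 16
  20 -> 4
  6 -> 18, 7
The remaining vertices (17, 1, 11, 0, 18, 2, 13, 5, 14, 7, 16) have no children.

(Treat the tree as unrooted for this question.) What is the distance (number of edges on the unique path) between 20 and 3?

4

Walking from 20: 20 - 9 - 12 - 21 - 3. Length 4.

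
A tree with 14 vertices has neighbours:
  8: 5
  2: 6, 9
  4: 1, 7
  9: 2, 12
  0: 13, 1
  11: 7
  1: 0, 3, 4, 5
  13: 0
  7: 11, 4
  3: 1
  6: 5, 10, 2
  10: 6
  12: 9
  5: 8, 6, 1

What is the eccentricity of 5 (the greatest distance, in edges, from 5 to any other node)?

4

A farthest node from 5 is 12 (11 also at distance 4).
The path 5-6-2-9-12 has 4 edges.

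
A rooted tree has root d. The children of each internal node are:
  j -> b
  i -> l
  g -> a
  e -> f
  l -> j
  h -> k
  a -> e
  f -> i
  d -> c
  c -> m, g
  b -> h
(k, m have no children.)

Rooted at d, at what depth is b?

9

Climbing from b to the root: b–j–l–i–f–e–a–g–c–d. That's 9 steps.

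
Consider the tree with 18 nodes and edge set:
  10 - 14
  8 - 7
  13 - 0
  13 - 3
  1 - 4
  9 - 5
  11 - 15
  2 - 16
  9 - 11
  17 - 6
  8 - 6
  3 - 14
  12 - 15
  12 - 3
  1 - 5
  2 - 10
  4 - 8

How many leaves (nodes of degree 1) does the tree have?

4

Degree-1 nodes: 0, 7, 16, 17 — 4 of them.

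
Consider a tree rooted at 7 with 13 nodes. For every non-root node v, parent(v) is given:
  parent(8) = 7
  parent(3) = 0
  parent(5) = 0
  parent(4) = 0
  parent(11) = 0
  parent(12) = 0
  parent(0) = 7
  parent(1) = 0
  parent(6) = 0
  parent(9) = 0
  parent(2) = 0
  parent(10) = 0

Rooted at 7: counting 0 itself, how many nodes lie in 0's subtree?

Descendants of 0 (including itself): 0, 2, 5, 10, 12, 9, 11, 6, 1, 3, 4. That's 11.

11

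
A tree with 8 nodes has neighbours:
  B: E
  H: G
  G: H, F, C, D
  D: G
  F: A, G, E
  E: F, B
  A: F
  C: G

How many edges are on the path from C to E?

3

C–G–F–E: 3 edges.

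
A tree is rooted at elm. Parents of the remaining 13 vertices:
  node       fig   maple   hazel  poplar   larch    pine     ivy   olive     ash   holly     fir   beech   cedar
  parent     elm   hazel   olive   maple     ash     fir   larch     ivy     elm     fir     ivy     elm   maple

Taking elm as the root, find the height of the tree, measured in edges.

7

The longest root-to-leaf path is elm-ash-larch-ivy-olive-hazel-maple-poplar (7 edges).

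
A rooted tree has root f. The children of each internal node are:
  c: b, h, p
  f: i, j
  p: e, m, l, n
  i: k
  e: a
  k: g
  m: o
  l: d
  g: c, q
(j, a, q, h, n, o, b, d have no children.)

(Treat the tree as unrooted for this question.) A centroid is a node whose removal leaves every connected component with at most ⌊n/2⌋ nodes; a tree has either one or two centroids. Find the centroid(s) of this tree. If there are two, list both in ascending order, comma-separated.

c

Removing c splits the tree into components of sizes 8, 6, 1, 1; the largest is 8 ≤ ⌊17/2⌋ = 8.
No neighbour of c does as well, so c is the unique centroid.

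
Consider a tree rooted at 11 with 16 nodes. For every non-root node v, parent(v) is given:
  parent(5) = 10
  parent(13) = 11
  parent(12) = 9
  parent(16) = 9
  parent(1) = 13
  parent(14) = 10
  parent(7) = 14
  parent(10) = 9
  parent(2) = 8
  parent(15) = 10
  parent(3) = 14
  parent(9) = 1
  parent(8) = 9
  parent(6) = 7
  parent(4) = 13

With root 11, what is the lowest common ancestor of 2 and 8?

Path 2→root: 2 8 9 1 13 11; path 8→root: 8 9 1 13 11.
First common node: 8.

8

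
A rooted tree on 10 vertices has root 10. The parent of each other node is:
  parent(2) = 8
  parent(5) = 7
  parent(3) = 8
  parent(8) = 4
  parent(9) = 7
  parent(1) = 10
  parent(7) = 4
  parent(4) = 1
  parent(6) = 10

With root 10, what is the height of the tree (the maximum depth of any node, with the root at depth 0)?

A deepest node is 3, reached by 10 – 1 – 4 – 8 – 3.
That path has 4 edges, so the height is 4.

4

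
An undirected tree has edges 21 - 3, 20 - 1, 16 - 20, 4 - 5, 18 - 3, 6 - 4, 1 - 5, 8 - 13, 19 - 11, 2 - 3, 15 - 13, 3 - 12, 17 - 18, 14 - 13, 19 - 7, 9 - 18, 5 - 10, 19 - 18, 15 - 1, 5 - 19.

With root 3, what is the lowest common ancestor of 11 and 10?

19

Ancestors of 11 (toward the root): 11, 19, 18, 3.
Ancestors of 10: 10, 5, 19, 18, 3.
The deepest node appearing in both lists is 19.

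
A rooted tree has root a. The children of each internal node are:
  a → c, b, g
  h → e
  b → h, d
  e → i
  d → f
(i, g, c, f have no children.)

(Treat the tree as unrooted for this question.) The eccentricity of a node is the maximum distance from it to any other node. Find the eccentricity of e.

4

The node farthest from e is c (g, f also at distance 4), via e–h–b–a–c — 4 edges.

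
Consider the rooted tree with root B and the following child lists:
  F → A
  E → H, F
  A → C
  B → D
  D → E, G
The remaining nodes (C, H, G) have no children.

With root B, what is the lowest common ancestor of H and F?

H's ancestor chain is H, E, D, B and F's is F, E, D, B; they first meet at E.

E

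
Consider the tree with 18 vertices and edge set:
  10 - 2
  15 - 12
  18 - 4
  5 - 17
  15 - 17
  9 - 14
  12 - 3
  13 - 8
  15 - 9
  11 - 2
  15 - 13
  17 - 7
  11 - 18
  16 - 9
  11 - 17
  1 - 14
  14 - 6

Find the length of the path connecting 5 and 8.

4

The path is 5 – 17 – 15 – 13 – 8, which has 4 edges.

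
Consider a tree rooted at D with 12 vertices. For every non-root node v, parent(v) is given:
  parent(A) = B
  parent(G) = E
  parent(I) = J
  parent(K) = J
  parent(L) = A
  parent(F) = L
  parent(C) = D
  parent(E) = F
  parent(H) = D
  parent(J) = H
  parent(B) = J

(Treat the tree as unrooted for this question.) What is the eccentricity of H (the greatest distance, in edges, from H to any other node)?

Distances from H peak at 7, attained at G.
H-J-B-A-L-F-E-G

7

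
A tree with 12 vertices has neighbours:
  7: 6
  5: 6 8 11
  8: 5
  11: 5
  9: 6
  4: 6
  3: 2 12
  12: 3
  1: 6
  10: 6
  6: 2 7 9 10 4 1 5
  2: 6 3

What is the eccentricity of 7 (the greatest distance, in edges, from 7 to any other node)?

Distances from 7 peak at 4, attained at 12.
7 – 6 – 2 – 3 – 12

4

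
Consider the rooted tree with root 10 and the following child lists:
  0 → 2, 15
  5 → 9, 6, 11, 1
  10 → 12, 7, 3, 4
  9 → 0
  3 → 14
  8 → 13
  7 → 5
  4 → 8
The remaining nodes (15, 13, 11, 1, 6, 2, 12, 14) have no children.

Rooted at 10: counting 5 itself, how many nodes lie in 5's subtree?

Descendants of 5 (including itself): 5, 9, 1, 11, 6, 0, 2, 15. That's 8.

8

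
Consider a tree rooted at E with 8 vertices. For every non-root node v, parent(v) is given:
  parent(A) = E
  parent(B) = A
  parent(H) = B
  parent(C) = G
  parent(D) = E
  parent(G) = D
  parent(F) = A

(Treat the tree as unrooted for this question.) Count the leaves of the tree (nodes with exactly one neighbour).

3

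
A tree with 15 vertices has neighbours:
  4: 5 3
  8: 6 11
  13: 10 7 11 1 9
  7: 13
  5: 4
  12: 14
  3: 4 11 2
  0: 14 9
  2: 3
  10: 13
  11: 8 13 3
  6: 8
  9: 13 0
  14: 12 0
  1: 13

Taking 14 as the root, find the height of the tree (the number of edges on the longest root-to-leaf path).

7

The longest root-to-leaf path is 14 → 0 → 9 → 13 → 11 → 3 → 4 → 5 (7 edges).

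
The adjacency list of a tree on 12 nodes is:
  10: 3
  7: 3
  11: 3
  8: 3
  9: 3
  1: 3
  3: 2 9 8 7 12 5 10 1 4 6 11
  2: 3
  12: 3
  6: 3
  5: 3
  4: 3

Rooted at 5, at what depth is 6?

5 → 3 → 6 — 2 edges.

2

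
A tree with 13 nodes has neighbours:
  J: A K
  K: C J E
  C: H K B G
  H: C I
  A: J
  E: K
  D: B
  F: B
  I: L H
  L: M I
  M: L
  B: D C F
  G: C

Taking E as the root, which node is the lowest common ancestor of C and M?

C

Path C→root: C K E; path M→root: M L I H C K E.
First common node: C.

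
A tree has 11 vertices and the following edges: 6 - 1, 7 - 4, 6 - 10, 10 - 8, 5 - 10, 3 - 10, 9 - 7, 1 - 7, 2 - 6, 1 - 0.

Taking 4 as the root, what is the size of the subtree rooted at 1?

8

The subtree rooted at 1 contains: 1, 6, 0, 10, 2, 3, 8, 5 — 8 nodes.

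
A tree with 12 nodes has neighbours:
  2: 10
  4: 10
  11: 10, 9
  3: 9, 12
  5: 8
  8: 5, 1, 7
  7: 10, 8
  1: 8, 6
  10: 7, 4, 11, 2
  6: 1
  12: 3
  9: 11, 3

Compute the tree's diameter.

A longest path is 6–1–8–7–10–11–9–3–12, with 8 edges.

8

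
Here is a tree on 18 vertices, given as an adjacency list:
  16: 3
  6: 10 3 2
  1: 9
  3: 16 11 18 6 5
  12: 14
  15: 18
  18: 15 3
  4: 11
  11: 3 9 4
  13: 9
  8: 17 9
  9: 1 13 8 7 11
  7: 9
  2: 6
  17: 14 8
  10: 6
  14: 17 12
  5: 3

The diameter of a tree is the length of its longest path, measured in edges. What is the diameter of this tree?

A longest path is 12–14–17–8–9–11–3–6–10, with 8 edges.

8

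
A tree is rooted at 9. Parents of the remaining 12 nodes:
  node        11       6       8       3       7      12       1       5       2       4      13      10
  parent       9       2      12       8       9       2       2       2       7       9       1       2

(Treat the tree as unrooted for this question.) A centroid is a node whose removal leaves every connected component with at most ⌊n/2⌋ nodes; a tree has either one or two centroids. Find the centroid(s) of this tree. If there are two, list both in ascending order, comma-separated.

Removing 2 splits the tree into components of sizes 4, 3, 2, 1, 1, 1; the largest is 4 ≤ ⌊13/2⌋ = 6.
Every other node leaves some component of size > 6, so the centroid is unique.

2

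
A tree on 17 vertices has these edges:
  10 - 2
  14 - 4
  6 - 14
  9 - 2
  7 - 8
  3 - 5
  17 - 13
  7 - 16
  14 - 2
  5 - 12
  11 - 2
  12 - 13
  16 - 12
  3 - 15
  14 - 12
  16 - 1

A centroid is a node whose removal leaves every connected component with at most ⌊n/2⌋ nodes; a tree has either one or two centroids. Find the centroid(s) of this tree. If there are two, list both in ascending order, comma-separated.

If 12 is removed the pieces have sizes 7, 4, 3, 2, all ≤ ⌊17/2⌋ = 8.
Every other node leaves some component of size > 8, so the centroid is unique.

12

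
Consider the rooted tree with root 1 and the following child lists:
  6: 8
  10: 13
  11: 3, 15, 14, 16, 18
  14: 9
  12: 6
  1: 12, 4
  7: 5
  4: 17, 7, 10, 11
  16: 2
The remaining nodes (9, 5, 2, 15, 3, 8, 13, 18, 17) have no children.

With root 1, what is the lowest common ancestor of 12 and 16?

1

Ancestors of 12 (toward the root): 12, 1.
Ancestors of 16: 16, 11, 4, 1.
The deepest node appearing in both lists is 1.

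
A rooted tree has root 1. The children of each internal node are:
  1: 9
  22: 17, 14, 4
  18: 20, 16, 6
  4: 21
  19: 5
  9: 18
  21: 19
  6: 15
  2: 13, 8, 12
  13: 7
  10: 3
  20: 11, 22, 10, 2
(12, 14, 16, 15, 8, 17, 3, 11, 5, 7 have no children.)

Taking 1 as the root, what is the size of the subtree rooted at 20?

Descendants of 20 (including itself): 20, 22, 2, 10, 11, 4, 17, 14, 12, 13, 8, 3, 21, 7, 19, 5. That's 16.

16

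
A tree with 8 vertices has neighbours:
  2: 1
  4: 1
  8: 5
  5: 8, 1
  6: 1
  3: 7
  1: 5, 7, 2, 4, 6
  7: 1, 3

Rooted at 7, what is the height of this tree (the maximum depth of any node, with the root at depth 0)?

8 sits deepest: 7 → 1 → 5 → 8 — 3 edges from the root.

3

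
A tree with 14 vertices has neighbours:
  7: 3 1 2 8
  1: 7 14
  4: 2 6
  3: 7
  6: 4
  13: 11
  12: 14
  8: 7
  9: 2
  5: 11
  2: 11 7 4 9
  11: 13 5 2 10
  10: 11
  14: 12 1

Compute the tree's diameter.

6

Starting from 12, a farthest node is 5 at distance 6.
One longest path: 12 – 14 – 1 – 7 – 2 – 11 – 5.
So the diameter is 6.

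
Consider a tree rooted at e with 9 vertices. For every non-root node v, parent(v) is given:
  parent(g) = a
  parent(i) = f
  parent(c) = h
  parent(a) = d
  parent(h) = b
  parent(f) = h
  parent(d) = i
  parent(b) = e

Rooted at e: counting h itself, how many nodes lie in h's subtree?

Descendants of h (including itself): h, c, f, i, d, a, g. That's 7.

7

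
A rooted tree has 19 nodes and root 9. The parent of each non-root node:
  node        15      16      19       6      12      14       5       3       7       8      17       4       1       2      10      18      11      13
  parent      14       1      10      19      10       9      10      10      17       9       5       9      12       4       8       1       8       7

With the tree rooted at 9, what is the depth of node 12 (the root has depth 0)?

Climbing from 12 to the root: 12 – 10 – 8 – 9. That's 3 steps.

3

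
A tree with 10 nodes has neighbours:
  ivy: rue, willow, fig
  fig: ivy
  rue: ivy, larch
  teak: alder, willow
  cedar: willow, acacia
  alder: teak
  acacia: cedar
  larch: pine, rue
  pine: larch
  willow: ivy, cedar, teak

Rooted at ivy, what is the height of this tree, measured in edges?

3

pine sits deepest: ivy–rue–larch–pine — 3 edges from the root.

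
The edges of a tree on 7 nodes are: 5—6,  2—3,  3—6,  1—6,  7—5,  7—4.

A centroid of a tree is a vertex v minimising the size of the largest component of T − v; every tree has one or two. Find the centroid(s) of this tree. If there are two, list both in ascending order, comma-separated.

6

If 6 is removed the pieces have sizes 3, 2, 1, all ≤ ⌊7/2⌋ = 3.
Every other node leaves some component of size > 3, so the centroid is unique.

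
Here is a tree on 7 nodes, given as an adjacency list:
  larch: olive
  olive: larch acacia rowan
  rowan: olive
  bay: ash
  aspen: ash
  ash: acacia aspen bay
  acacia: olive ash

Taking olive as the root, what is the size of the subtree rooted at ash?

3

ash's subtree: {ash, aspen, bay}, size 3.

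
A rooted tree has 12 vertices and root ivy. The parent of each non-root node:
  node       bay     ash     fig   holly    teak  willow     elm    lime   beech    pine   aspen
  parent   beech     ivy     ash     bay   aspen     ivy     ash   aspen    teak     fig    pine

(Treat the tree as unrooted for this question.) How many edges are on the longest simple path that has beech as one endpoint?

The node farthest from beech is willow, via beech–teak–aspen–pine–fig–ash–ivy–willow — 7 edges.

7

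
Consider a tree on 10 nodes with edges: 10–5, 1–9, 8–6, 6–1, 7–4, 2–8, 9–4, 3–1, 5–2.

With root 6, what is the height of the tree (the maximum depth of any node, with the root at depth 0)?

The longest root-to-leaf path is 6 – 1 – 9 – 4 – 7 (4 edges).

4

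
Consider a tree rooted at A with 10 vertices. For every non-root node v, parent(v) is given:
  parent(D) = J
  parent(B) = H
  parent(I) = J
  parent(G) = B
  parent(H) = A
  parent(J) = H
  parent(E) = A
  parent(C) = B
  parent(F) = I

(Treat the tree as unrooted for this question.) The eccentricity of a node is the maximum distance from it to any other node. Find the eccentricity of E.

5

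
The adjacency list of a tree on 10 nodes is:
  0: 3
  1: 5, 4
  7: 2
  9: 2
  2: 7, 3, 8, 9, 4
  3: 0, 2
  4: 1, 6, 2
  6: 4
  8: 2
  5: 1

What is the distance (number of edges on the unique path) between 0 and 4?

3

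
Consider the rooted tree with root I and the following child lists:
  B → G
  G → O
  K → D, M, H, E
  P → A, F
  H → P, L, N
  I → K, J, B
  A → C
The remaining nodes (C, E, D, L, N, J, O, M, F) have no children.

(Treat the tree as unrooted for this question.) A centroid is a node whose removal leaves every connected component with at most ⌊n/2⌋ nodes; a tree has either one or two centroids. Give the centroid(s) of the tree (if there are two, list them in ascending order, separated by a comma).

K

Removing K splits the tree into components of sizes 7, 5, 1, 1, 1; the largest is 7 ≤ ⌊16/2⌋ = 8.
No neighbour of K does as well, so K is the unique centroid.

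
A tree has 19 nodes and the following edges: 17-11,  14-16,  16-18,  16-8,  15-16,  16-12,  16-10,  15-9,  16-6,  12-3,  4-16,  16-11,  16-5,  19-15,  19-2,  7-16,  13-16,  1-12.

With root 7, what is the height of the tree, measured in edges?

2 sits deepest: 7 – 16 – 15 – 19 – 2 — 4 edges from the root.

4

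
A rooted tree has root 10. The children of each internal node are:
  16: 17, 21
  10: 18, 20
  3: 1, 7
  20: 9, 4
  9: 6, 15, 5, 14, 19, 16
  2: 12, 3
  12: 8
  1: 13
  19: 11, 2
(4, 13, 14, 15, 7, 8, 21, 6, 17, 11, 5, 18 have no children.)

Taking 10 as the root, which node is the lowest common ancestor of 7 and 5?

Ancestors of 7 (toward the root): 7, 3, 2, 19, 9, 20, 10.
Ancestors of 5: 5, 9, 20, 10.
The deepest node appearing in both lists is 9.

9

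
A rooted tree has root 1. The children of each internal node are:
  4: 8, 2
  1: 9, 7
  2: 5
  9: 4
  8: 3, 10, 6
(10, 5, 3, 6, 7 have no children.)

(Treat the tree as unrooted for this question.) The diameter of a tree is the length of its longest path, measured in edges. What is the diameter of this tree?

Starting from 7, a farthest node is 3 at distance 5.
One longest path: 7-1-9-4-8-3.
So the diameter is 5.

5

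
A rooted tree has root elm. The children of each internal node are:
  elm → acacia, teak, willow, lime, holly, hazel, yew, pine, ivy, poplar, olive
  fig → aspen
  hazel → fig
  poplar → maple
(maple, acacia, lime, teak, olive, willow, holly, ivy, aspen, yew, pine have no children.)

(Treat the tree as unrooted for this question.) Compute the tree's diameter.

Starting from aspen, a farthest node is maple at distance 5.
One longest path: aspen - fig - hazel - elm - poplar - maple.
So the diameter is 5.

5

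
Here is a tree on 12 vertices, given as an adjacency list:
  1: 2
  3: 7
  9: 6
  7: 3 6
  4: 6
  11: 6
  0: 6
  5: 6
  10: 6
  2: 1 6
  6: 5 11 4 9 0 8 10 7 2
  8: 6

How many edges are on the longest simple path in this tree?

4

Starting from 1, a farthest node is 3 at distance 4.
One longest path: 1–2–6–7–3.
So the diameter is 4.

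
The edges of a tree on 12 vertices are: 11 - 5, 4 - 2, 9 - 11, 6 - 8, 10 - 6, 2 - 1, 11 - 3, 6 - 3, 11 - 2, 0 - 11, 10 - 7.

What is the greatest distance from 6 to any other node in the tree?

4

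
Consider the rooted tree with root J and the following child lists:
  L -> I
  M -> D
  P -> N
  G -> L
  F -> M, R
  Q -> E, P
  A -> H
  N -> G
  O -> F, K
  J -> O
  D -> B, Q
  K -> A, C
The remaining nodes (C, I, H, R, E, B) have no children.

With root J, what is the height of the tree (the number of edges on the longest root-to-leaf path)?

The longest root-to-leaf path is J-O-F-M-D-Q-P-N-G-L-I (10 edges).

10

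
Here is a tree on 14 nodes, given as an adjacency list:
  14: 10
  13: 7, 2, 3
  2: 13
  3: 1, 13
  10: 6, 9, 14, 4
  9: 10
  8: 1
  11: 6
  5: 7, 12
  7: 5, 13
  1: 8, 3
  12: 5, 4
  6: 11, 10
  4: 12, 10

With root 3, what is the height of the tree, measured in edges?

8

A deepest node is 11, reached by 3 – 13 – 7 – 5 – 12 – 4 – 10 – 6 – 11.
That path has 8 edges, so the height is 8.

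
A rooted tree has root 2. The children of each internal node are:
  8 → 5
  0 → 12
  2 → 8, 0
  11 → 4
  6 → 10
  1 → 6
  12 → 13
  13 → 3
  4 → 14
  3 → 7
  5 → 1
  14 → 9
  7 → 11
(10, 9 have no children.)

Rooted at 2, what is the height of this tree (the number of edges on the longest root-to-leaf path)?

9

9 sits deepest: 2 → 0 → 12 → 13 → 3 → 7 → 11 → 4 → 14 → 9 — 9 edges from the root.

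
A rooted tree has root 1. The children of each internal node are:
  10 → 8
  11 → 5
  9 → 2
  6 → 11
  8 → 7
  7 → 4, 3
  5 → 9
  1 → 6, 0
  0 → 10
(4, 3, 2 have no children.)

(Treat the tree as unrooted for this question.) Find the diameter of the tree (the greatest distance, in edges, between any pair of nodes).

10

A longest path is 2 - 9 - 5 - 11 - 6 - 1 - 0 - 10 - 8 - 7 - 4, with 10 edges.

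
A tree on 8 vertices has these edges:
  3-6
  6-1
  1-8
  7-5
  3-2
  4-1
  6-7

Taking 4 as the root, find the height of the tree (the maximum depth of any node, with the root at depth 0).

4

2 sits deepest: 4 → 1 → 6 → 3 → 2 — 4 edges from the root.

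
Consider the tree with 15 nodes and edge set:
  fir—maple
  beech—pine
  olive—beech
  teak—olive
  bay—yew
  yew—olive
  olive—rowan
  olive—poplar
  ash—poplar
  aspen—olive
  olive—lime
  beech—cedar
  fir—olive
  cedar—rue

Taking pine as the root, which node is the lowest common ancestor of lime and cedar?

beech

Path lime→root: lime olive beech pine; path cedar→root: cedar beech pine.
First common node: beech.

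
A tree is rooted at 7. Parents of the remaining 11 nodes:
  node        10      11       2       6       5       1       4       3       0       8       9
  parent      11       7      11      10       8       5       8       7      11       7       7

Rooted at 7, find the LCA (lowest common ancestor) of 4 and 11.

4's ancestor chain is 4, 8, 7 and 11's is 11, 7; they first meet at 7.

7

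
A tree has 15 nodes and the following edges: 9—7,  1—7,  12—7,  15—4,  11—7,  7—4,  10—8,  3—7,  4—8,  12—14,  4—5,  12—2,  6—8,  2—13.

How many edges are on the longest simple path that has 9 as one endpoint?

Distances from 9 peak at 4, attained at 6 (13, 10 also at distance 4).
9 – 7 – 4 – 8 – 6

4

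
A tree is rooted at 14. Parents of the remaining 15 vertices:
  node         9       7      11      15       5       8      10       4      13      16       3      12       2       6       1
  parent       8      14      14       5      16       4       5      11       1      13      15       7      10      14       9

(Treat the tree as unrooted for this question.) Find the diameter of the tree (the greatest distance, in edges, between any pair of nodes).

BFS from 12 reaches 2 last, at distance 12; BFS from 2 confirms no node is farther.
Path: 12 - 7 - 14 - 11 - 4 - 8 - 9 - 1 - 13 - 16 - 5 - 10 - 2.

12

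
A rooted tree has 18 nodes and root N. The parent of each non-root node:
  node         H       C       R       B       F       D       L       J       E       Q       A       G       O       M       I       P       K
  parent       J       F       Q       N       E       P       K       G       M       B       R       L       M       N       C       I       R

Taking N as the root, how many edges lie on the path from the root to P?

6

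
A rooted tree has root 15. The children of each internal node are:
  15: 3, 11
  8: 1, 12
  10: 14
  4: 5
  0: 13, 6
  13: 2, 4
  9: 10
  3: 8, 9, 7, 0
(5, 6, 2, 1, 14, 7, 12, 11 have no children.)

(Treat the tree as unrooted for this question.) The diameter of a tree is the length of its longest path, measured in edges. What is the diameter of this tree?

7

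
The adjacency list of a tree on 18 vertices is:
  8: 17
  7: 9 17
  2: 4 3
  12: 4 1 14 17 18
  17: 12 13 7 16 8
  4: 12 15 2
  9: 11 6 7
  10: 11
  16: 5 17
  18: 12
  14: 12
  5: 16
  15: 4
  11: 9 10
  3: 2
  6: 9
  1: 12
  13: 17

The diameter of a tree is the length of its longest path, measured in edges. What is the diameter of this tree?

8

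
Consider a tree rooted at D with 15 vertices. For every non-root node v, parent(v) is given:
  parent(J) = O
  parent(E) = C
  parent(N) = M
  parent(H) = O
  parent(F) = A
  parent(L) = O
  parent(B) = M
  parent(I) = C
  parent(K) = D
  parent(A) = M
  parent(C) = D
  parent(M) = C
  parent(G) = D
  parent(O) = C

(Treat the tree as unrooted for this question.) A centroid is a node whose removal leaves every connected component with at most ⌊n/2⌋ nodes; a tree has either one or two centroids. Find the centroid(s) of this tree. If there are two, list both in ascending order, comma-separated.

Delete C: the remaining components have sizes 5, 4, 3, 1, 1. Max 5 ≤ 7, so C is a centroid.
Every other node leaves some component of size > 7, so the centroid is unique.

C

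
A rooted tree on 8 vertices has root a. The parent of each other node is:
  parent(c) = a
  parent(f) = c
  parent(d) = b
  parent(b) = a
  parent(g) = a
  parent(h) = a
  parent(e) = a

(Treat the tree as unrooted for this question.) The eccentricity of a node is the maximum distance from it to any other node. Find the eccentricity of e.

3

A farthest node from e is d (f also at distance 3).
The path e-a-b-d has 3 edges.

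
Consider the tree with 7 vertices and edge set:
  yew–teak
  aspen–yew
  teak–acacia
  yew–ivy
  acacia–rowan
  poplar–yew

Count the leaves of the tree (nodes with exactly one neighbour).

4

Exactly 4 nodes have a single neighbour: aspen, ivy, poplar, rowan.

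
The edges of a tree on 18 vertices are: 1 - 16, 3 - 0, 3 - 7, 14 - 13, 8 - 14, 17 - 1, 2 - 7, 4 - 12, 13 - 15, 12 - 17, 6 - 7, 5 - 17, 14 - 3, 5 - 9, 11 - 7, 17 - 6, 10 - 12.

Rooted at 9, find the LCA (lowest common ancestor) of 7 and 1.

Path 7→root: 7 6 17 5 9; path 1→root: 1 17 5 9.
First common node: 17.

17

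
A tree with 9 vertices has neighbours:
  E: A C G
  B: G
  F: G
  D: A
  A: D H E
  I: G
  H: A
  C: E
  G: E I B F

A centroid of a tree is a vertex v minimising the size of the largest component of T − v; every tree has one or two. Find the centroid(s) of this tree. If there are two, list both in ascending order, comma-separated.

E

Delete E: the remaining components have sizes 4, 3, 1. Max 4 ≤ 4, so E is a centroid.
No neighbour of E does as well, so E is the unique centroid.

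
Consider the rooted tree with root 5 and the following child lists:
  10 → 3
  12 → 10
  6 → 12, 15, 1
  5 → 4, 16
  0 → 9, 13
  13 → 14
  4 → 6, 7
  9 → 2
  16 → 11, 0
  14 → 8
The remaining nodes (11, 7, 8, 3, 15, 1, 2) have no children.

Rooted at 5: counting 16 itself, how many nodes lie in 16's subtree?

8

The subtree rooted at 16 contains: 16, 0, 11, 9, 13, 2, 14, 8 — 8 nodes.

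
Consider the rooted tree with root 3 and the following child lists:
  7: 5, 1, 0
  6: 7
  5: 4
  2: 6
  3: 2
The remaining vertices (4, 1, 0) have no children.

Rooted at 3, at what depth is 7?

3

3 – 2 – 6 – 7 — 3 edges.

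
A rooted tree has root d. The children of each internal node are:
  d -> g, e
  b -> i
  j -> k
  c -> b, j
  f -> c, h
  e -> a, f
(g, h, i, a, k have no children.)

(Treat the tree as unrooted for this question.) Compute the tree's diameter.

A longest path is g - d - e - f - c - b - i, with 6 edges.

6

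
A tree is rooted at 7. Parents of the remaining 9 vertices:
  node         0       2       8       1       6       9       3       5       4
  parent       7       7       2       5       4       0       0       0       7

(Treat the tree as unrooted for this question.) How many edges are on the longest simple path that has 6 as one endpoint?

5

The node farthest from 6 is 1, via 6 – 4 – 7 – 0 – 5 – 1 — 5 edges.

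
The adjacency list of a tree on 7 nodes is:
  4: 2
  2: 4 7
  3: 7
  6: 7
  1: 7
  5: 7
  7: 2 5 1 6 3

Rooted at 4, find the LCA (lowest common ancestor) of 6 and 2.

Path 6→root: 6 7 2 4; path 2→root: 2 4.
First common node: 2.

2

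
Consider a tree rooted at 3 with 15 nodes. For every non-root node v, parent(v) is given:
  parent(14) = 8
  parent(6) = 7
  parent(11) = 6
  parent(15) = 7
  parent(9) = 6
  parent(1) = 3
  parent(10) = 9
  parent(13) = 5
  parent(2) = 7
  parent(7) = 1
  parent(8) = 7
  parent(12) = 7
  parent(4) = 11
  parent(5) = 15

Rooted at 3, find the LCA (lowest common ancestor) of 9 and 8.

7

Ancestors of 9 (toward the root): 9, 6, 7, 1, 3.
Ancestors of 8: 8, 7, 1, 3.
The deepest node appearing in both lists is 7.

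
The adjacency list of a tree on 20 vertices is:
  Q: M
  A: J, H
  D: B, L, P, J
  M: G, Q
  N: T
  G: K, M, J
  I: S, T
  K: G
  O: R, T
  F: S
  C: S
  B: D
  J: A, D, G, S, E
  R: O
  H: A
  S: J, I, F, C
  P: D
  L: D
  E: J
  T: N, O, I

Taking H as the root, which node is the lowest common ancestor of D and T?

J

Ancestors of D (toward the root): D, J, A, H.
Ancestors of T: T, I, S, J, A, H.
The deepest node appearing in both lists is J.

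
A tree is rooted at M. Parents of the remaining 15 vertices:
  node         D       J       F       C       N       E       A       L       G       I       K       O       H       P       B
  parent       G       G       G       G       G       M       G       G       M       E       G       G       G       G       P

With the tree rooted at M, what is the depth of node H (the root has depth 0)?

Path from M to H: M → G → H, which has 2 edges.

2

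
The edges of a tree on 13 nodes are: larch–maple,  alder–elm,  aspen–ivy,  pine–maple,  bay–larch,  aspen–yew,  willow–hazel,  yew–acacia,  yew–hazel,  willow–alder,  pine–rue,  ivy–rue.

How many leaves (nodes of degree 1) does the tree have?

The leaves are acacia, bay, elm.
That is 3 leaves.

3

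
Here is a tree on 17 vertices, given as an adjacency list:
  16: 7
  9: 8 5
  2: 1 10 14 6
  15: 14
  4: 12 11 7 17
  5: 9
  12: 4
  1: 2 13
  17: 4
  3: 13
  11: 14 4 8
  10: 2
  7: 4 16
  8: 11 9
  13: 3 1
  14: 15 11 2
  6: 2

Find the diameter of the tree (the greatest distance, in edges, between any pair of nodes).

Starting from 3, a farthest node is 16 at distance 8.
One longest path: 3 – 13 – 1 – 2 – 14 – 11 – 4 – 7 – 16.
So the diameter is 8.

8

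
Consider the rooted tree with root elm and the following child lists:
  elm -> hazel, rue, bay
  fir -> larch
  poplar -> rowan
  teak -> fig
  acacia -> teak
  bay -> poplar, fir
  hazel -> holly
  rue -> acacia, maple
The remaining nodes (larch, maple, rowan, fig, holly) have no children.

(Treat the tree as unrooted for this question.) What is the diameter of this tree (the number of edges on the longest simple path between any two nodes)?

7

Starting from fig, a farthest node is rowan at distance 7.
One longest path: fig - teak - acacia - rue - elm - bay - poplar - rowan.
So the diameter is 7.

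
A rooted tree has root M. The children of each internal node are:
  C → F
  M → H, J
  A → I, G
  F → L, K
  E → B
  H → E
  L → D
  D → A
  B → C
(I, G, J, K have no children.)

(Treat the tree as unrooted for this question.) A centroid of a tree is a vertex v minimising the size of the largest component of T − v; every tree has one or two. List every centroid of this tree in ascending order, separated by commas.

F

Removing F splits the tree into components of sizes 6, 5, 1; the largest is 6 ≤ ⌊13/2⌋ = 6.
Every other node leaves some component of size > 6, so the centroid is unique.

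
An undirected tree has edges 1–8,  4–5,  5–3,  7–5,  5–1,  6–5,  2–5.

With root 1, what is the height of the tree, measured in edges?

2

A deepest node is 7, reached by 1–5–7.
That path has 2 edges, so the height is 2.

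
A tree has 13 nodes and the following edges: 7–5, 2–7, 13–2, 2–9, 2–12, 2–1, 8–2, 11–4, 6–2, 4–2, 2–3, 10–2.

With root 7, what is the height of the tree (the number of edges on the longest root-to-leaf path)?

3

A deepest node is 11, reached by 7-2-4-11.
That path has 3 edges, so the height is 3.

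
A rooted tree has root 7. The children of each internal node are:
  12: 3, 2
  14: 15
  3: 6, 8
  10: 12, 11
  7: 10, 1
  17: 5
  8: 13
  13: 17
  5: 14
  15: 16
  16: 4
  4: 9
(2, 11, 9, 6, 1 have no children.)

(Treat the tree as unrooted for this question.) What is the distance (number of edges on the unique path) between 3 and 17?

Walking from 3: 3 – 8 – 13 – 17. Length 3.

3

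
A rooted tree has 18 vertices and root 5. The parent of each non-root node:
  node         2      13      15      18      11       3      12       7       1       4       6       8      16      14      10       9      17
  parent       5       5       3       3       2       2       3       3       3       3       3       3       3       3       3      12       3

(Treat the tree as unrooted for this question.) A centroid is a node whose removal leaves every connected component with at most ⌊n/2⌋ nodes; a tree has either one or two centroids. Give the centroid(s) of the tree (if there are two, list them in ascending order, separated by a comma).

3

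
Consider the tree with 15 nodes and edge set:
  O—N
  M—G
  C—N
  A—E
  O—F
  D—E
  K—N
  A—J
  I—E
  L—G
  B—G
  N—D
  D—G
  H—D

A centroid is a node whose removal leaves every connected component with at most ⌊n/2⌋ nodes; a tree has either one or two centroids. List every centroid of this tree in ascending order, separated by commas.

D

If D is removed the pieces have sizes 5, 4, 4, 1, all ≤ ⌊15/2⌋ = 7.
No neighbour of D does as well, so D is the unique centroid.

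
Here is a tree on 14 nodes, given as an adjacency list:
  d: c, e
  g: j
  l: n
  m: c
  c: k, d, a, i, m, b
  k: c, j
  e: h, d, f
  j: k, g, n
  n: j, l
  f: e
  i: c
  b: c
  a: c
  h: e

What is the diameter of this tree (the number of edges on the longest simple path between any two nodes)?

BFS from l reaches h last, at distance 7; BFS from h confirms no node is farther.
Path: l–n–j–k–c–d–e–h.

7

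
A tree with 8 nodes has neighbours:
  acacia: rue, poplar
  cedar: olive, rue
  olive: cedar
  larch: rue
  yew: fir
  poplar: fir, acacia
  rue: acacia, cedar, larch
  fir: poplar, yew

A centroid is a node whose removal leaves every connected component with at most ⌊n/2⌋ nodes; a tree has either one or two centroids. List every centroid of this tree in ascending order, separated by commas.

acacia, rue

If acacia is removed the pieces have sizes 4, 3, all ≤ ⌊8/2⌋ = 4.
rue is adjacent to acacia and is also a centroid (the largest component after removing it is likewise 4).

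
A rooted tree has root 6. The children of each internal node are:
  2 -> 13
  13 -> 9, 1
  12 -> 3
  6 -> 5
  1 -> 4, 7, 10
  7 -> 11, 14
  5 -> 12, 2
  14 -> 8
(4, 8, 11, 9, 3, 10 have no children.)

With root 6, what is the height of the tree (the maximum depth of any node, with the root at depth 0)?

7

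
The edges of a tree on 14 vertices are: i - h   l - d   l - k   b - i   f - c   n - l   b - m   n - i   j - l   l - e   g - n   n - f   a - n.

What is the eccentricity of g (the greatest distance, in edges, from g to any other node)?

4

The node farthest from g is m, via g – n – i – b – m — 4 edges.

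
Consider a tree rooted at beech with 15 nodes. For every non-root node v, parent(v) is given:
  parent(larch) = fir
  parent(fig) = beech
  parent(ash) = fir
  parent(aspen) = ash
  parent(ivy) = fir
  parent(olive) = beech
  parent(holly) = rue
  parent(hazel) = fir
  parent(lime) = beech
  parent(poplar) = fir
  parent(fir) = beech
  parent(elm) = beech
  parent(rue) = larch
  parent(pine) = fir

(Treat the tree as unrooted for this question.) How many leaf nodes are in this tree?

10

Exactly 10 nodes have a single neighbour: aspen, elm, fig, hazel, holly, ivy, lime, olive, pine, poplar.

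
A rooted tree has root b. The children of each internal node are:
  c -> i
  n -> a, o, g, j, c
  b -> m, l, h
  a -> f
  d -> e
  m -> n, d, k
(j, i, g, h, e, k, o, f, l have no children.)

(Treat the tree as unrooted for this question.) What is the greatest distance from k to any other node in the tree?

4

The node farthest from k is i (f also at distance 4), via k – m – n – c – i — 4 edges.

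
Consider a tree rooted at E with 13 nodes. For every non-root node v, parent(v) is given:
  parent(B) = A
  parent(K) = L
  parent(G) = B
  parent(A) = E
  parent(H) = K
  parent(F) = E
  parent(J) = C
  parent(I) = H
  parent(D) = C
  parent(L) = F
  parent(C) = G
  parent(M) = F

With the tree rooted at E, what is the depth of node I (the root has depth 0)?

Climbing from I to the root: I – H – K – L – F – E. That's 5 steps.

5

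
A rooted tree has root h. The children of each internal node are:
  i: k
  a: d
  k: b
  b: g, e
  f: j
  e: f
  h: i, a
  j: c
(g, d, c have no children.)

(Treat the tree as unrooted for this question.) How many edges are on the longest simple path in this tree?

BFS from c reaches d last, at distance 9; BFS from d confirms no node is farther.
Path: c-j-f-e-b-k-i-h-a-d.

9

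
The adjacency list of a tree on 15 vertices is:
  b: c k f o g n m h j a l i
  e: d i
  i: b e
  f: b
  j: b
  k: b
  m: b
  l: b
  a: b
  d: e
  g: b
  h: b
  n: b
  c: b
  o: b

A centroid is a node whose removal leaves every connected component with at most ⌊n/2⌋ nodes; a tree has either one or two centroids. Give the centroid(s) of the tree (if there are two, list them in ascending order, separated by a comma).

Delete b: the remaining components have sizes 3, 1, 1, 1, 1, 1, 1, 1, 1, 1, 1, 1. Max 3 ≤ 7, so b is a centroid.
Every other node leaves some component of size > 7, so the centroid is unique.

b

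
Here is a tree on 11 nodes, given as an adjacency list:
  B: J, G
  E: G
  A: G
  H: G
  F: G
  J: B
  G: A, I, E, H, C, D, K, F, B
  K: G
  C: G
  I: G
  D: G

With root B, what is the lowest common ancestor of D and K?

Path D→root: D G B; path K→root: K G B.
First common node: G.

G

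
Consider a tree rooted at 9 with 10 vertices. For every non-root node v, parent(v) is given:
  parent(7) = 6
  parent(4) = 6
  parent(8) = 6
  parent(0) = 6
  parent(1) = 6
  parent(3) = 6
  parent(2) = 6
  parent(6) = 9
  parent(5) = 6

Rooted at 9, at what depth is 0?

Climbing from 0 to the root: 0 – 6 – 9. That's 2 steps.

2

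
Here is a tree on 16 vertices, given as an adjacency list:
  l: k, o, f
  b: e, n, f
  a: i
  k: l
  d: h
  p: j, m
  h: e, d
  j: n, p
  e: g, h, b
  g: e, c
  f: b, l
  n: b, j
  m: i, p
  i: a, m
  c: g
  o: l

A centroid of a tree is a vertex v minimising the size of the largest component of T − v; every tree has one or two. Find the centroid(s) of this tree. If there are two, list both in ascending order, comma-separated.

b

Removing b splits the tree into components of sizes 6, 5, 4; the largest is 6 ≤ ⌊16/2⌋ = 8.
Every other node leaves some component of size > 8, so the centroid is unique.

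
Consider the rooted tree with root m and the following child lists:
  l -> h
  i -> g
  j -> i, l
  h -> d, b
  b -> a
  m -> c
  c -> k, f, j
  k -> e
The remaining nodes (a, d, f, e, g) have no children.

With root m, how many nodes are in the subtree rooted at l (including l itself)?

5

l's subtree: {l, h, b, d, a}, size 5.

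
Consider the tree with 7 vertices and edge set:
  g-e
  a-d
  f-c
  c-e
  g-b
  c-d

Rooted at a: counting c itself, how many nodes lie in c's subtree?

5

c's subtree: {c, f, e, g, b}, size 5.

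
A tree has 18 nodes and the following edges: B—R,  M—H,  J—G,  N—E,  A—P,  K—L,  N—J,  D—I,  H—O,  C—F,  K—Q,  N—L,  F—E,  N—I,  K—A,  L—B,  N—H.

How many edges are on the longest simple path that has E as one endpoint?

5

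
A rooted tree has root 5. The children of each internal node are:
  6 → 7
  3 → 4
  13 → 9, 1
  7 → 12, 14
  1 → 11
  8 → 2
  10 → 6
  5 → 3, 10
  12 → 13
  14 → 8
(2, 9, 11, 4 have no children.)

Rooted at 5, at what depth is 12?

4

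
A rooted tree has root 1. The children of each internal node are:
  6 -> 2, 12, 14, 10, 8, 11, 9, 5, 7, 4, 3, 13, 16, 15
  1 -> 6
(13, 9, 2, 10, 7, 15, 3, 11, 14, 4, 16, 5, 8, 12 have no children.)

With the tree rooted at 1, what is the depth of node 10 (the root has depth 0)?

Climbing from 10 to the root: 10–6–1. That's 2 steps.

2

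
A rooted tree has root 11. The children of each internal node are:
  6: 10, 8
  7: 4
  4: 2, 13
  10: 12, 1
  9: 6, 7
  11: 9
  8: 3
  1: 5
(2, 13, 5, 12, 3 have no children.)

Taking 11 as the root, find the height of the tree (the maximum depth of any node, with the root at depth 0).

A deepest node is 5, reached by 11 – 9 – 6 – 10 – 1 – 5.
That path has 5 edges, so the height is 5.

5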